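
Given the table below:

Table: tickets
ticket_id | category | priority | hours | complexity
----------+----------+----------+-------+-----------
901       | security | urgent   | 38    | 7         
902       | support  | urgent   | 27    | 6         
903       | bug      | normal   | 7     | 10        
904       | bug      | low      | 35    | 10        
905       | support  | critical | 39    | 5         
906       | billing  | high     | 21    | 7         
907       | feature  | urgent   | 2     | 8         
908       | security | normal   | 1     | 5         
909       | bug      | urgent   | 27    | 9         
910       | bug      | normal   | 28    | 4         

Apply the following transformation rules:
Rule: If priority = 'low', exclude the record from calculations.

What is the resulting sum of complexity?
61

Step 1: Identify records where priority = 'low'
Step 2: The excluded records sum to 10
Step 3: Original total complexity = 71
Step 4: Remaining total = 71 - 10 = 61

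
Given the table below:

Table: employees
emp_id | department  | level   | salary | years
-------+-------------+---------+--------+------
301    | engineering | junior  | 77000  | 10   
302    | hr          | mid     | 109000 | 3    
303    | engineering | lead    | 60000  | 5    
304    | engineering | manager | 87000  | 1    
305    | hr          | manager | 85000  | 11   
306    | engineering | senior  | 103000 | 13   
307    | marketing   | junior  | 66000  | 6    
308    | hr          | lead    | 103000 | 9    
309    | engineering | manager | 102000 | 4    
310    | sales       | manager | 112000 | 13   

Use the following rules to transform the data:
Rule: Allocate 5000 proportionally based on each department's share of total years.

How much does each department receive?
engineering: 2200.0, hr: 1533.33, marketing: 400.0, sales: 866.67

Step 1: Calculate total years = 75
Step 2: Calculate each department's proportion:
  engineering: 33/75 = 44.00% → 2200.0
  hr: 23/75 = 30.67% → 1533.33
  marketing: 6/75 = 8.00% → 400.0
  sales: 13/75 = 17.33% → 866.67
Step 3: Verify: sum of allocations ≈ 5000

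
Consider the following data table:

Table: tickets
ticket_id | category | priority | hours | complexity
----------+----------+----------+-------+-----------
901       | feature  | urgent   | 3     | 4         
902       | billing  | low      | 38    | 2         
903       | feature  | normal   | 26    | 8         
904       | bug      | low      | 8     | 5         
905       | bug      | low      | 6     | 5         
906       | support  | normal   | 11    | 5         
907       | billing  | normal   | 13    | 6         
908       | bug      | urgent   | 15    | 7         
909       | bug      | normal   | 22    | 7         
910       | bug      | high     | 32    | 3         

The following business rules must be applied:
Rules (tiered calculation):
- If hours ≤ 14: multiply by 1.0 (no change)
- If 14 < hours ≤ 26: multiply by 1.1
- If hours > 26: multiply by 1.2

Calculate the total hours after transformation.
194.3

Step 1: Tier 1 (hours ≤ 14): 5 records, sum = 41 × 1.0 = 41.0
Step 2: Tier 2 (14 < hours ≤ 26): 3 records, sum = 63 × 1.1 = 69.3
Step 3: Tier 3 (hours > 26): 2 records, sum = 70 × 1.2 = 84.0
Step 4: Final sum = 41.0 + 69.3 + 84.0 = 194.3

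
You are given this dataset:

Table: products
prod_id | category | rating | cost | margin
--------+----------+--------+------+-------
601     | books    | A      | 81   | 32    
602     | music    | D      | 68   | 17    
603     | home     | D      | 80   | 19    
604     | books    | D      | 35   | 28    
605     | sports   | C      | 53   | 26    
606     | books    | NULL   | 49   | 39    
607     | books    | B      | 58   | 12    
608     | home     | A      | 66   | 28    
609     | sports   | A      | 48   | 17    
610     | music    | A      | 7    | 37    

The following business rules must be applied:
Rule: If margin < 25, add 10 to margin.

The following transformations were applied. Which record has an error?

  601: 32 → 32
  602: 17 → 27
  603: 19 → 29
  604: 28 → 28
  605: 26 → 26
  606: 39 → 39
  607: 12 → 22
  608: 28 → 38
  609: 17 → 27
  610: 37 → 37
Record 608 has an error. The correct transformed value should be 28, not 38.

Step 1: Check each record against the rule
Step 2: Record 608 has margin = 28
Step 3: Since 28 >= 25, the bonus should not have been applied
Step 4: Correct value = 28, but claimed value = 38
Conclusion: Record 608 has the error.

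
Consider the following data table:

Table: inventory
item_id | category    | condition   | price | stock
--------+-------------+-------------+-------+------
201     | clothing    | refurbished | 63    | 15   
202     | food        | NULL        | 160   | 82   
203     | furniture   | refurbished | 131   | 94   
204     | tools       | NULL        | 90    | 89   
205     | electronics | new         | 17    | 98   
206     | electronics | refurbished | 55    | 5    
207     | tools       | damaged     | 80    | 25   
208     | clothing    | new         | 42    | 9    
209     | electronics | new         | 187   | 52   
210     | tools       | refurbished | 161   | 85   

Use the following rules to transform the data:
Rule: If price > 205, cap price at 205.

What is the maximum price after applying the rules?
187

Step 1: Original maximum price = 187
Step 2: Check cap of 205 against maximum
Step 3: No records exceed the cap (max 187 <= cap 205), so no capping applies
Step 4: Maximum after transformation = 187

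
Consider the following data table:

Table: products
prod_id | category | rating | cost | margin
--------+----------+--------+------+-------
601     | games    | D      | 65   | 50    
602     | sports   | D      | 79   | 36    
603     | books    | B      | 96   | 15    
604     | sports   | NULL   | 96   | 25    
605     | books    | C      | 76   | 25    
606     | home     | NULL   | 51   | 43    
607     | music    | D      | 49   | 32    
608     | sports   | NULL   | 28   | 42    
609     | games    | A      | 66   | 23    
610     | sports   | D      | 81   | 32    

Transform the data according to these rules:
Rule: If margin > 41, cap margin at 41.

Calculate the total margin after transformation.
311

Step 1: 3 records have margin > 41
Step 2: These records originally summed to 135
Step 3: After capping: 3 × 41 = 123
Step 4: Unaffected records sum: 188
Step 5: Final sum = 123 + 188 = 311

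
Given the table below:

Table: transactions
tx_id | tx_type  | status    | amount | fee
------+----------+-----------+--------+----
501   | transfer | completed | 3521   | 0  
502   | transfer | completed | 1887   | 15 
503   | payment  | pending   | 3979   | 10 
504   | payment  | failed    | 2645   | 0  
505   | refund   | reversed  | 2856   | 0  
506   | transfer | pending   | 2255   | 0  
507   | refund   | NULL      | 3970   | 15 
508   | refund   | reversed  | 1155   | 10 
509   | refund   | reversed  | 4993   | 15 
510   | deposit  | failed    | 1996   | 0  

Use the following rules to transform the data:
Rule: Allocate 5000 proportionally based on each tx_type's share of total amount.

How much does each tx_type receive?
deposit: 341.11, payment: 1132.04, refund: 2217.25, transfer: 1309.6

Step 1: Calculate total amount = 29257
Step 2: Calculate each tx_type's proportion:
  deposit: 1996/29257 = 6.82% → 341.11
  payment: 6624/29257 = 22.64% → 1132.04
  refund: 12974/29257 = 44.34% → 2217.25
  transfer: 7663/29257 = 26.19% → 1309.6
Step 3: Verify: sum of allocations ≈ 5000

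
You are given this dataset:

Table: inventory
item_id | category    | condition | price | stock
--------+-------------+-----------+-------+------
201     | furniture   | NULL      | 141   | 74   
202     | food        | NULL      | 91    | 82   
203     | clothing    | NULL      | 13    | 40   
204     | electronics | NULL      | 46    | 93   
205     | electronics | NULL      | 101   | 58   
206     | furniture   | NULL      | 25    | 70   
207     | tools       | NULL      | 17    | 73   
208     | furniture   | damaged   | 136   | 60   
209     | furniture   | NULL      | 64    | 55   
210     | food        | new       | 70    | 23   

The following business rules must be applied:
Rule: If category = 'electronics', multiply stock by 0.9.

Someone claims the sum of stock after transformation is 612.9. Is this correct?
Yes, the result is correct.

Step 1: Calculate the correct sum after transformation
Step 2: Apply multiplier 0.9 to records where category = 'electronics'
Step 3: Correct result = 612.9
Step 4: Claimed result = 612.9
Step 5: 612.9 = 612.9 ✓
Conclusion: The claimed result is correct.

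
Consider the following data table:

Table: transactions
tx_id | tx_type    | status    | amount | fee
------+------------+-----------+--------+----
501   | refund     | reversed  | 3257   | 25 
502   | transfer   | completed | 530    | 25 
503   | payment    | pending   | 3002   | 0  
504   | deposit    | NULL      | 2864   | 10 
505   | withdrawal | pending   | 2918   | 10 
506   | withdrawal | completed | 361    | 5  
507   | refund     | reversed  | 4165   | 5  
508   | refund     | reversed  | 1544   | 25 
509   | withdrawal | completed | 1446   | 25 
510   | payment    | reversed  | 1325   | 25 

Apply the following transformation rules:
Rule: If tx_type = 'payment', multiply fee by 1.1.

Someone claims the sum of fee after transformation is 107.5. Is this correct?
No, the correct result is 157.5.

Step 1: Calculate the correct sum after transformation
Step 2: Apply multiplier 1.1 to records where tx_type = 'payment'
Step 3: Correct result = 157.5
Step 4: Claimed result = 107.5
Step 5: 157.5 ≠ 107.5
Conclusion: The claimed result is incorrect. The correct answer is 157.5.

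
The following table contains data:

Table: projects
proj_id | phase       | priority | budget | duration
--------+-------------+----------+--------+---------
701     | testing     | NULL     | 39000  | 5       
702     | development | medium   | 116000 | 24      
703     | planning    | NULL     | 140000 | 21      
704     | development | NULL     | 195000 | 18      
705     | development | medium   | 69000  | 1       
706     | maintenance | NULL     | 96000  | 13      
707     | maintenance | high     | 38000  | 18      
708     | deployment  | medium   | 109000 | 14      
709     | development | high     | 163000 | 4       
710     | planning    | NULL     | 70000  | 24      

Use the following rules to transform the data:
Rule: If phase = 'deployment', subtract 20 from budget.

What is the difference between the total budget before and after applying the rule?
20

Step 1: Original sum of budget = 1035000
Step 2: 1 records have phase = 'deployment'
Step 3: Each affected record changes by -20
Step 4: Total change = 1 × -20 = -20
Step 5: New sum = 1035000 + -20 = 1034980
Step 6: Difference = |1034980 - 1035000| = 20
        (Sum decreased by 20)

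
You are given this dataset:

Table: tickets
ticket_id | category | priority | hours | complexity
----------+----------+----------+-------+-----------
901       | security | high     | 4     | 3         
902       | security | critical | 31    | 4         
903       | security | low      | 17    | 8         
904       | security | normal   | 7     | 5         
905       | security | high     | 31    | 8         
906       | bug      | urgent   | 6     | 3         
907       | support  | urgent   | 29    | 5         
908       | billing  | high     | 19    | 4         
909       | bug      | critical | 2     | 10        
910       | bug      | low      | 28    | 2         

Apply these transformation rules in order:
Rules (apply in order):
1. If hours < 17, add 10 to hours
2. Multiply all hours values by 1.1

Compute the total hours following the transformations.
235.4

Step 1: Apply Rule 1 - Add 10 to records with hours < 17
  - 4 records affected: 19 + (4 × 10) = 59
  - Unaffected records: 155
  - Sum after Rule 1: 214
Step 2: Apply Rule 2 - Multiply all by 1.1
  - 214 × 1.1 = 235.4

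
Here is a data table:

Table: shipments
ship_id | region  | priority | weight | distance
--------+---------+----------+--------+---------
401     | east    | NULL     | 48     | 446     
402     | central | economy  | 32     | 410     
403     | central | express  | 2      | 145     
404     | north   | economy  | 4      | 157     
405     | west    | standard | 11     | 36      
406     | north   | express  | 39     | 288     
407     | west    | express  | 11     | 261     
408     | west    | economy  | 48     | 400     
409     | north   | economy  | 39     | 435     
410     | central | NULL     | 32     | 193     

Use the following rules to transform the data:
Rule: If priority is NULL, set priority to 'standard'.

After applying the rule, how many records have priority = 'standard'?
3

Step 1: Count records where priority IS NULL
Step 2: Found 2 records with NULL priority
Step 3: These records will have priority set to 'standard'
Step 4: Records already having priority = 'standard': 1
Step 5: Answer: 2 + 1 = 3 records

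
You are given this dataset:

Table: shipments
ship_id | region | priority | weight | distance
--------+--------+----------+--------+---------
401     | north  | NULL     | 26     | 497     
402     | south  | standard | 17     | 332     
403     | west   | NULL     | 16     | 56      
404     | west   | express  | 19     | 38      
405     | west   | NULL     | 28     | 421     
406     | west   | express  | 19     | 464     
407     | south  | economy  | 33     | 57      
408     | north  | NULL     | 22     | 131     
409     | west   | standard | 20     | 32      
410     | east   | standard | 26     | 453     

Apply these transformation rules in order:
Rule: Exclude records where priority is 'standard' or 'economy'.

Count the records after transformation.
6

Step 1: Count records to exclude
  - 3 (standard) + 1 (economy) = 4 records
Step 2: Total records: 10
Step 3: Remaining = 10 - 4 = 6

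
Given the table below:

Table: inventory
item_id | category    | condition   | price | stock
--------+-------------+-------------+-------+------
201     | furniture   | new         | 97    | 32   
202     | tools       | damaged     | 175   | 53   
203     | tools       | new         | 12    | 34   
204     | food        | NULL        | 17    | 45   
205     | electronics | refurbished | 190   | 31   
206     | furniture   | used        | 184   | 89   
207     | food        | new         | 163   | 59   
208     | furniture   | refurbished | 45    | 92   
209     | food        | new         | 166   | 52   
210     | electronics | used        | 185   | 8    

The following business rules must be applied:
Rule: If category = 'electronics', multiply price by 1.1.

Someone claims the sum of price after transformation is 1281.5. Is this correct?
No, the correct result is 1271.5.

Step 1: Calculate the correct sum after transformation
Step 2: Apply multiplier 1.1 to records where category = 'electronics'
Step 3: Correct result = 1271.5
Step 4: Claimed result = 1281.5
Step 5: 1271.5 ≠ 1281.5
Conclusion: The claimed result is incorrect. The correct answer is 1271.5.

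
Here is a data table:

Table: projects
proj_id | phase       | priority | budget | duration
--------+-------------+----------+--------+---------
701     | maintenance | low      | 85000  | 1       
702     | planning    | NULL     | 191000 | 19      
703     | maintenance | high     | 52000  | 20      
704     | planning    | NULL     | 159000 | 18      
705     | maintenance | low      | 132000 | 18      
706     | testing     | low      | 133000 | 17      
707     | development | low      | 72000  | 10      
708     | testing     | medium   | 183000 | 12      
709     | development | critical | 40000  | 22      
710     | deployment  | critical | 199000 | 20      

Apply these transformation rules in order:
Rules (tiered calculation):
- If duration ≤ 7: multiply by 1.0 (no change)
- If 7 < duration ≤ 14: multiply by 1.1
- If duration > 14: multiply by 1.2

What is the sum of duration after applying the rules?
186.0

Step 1: Tier 1 (duration ≤ 7): 1 records, sum = 1 × 1.0 = 1.0
Step 2: Tier 2 (7 < duration ≤ 14): 2 records, sum = 22 × 1.1 = 24.2
Step 3: Tier 3 (duration > 14): 7 records, sum = 134 × 1.2 = 160.8
Step 4: Final sum = 1.0 + 24.2 + 160.8 = 186.0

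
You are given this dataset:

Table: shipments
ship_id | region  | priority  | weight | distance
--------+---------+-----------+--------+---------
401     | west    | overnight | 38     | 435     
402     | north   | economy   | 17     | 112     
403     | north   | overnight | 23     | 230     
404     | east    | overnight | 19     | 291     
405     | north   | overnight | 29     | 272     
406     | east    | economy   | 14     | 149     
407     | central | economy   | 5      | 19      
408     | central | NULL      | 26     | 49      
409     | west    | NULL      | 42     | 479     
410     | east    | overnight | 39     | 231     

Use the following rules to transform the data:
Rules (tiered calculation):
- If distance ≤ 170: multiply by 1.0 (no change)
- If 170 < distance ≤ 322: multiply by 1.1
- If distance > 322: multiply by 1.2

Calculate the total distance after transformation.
2552.2

Step 1: Tier 1 (distance ≤ 170): 4 records, sum = 329 × 1.0 = 329.0
Step 2: Tier 2 (170 < distance ≤ 322): 4 records, sum = 1024 × 1.1 = 1126.4
Step 3: Tier 3 (distance > 322): 2 records, sum = 914 × 1.2 = 1096.8
Step 4: Final sum = 329.0 + 1126.4 + 1096.8 = 2552.2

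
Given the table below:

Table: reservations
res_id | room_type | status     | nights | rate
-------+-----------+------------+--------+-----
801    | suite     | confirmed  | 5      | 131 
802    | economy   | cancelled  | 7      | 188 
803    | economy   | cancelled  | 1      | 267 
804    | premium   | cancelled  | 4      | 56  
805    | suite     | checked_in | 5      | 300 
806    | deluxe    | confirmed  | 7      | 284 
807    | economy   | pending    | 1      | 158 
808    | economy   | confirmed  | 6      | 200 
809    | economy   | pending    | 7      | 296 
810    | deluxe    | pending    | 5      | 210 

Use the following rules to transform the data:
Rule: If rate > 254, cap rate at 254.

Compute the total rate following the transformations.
1959

Step 1: 4 records have rate > 254
Step 2: These records originally summed to 1147
Step 3: After capping: 4 × 254 = 1016
Step 4: Unaffected records sum: 943
Step 5: Final sum = 1016 + 943 = 1959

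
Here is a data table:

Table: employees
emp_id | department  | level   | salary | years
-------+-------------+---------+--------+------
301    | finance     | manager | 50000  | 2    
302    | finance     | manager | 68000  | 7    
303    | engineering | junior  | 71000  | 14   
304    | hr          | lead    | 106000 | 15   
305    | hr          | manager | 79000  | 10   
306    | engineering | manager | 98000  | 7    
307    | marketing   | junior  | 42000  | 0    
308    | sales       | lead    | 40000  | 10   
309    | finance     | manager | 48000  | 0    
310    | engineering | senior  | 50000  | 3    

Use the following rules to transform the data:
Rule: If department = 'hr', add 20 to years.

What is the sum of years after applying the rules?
108

Step 1: Count records where department = 'hr': 2
Step 2: Total bonus added: 2 × 20 = 40
Step 3: Original sum of years: 68
Step 4: Final sum = 68 + 40 = 108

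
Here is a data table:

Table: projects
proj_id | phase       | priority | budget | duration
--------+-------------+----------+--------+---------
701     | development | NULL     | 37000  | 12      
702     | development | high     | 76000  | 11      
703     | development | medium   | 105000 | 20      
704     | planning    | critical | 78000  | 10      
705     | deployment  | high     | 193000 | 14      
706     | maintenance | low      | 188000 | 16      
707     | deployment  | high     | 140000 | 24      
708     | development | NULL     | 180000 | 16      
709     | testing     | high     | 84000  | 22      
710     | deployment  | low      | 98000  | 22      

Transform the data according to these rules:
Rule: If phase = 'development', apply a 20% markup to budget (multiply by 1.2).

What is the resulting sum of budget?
1258600.0

Step 1: Records with phase = 'development' have total budget = 398000
Step 2: Apply multiplier: 398000 × 1.2 = 477600.0
Step 3: Other records total: 781000
Step 4: Final sum = 477600.0 + 781000 = 1258600.0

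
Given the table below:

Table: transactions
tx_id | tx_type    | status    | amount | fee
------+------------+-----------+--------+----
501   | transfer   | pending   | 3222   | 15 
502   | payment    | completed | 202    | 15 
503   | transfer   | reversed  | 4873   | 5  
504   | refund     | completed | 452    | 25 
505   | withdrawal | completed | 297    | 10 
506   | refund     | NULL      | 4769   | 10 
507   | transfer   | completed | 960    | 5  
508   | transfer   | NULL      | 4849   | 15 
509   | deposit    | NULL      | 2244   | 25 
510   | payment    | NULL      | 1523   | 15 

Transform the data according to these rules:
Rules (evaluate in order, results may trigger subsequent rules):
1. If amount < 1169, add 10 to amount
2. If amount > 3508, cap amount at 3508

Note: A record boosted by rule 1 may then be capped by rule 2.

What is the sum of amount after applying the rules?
19464

Step 1: Apply rule 1 to records with amount < 1169
  - 4 records get bonus of 10
  - Of these, 0 records then exceed 3508 and get capped
Step 2: Apply rule 2 to records with amount > 3508
  - 3 records (original) are capped
Step 3: Calculate final sum = 19464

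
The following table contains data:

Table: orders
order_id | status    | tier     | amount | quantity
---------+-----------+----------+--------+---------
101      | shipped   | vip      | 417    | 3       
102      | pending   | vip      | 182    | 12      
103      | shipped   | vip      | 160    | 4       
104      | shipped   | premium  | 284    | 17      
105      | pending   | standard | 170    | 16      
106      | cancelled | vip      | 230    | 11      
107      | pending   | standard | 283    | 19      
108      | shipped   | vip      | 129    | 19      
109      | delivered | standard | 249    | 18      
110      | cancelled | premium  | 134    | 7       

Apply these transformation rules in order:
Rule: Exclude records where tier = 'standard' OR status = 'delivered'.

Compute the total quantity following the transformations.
73

Step 1: Find records where tier = 'standard' OR status = 'delivered'
Step 2: 3 records match, summing to 53
Step 3: Original sum: 126
Step 4: Remaining sum = 126 - 53 = 73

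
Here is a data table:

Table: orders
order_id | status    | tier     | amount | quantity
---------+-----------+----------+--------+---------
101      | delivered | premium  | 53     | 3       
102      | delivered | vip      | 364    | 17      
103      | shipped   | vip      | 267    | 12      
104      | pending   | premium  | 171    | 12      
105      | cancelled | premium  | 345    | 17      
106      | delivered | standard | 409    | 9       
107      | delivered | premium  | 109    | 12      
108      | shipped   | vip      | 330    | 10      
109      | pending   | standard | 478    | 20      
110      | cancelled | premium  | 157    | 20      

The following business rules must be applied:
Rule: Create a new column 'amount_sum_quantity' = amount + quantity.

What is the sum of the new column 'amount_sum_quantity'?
2815

Step 1: For each record, compute amount + quantity
Example calculations:
  53 + 3 = 56
  364 + 17 = 381
  267 + 12 = 279
  ...
Step 2: Sum all derived values
Step 3: Total = 2815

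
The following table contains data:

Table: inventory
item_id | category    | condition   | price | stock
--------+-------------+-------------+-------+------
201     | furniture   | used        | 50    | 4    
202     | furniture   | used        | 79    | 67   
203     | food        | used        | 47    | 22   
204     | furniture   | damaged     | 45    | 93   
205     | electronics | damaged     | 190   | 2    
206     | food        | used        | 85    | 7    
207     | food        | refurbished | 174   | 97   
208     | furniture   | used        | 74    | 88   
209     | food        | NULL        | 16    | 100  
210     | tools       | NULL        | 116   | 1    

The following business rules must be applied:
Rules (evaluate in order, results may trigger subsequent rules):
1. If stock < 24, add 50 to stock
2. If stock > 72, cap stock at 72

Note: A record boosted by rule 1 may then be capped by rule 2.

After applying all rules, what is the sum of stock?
641

Step 1: Apply rule 1 to records with stock < 24
  - 5 records get bonus of 50
  - Of these, 0 records then exceed 72 and get capped
Step 2: Apply rule 2 to records with stock > 72
  - 4 records (original) are capped
Step 3: Calculate final sum = 641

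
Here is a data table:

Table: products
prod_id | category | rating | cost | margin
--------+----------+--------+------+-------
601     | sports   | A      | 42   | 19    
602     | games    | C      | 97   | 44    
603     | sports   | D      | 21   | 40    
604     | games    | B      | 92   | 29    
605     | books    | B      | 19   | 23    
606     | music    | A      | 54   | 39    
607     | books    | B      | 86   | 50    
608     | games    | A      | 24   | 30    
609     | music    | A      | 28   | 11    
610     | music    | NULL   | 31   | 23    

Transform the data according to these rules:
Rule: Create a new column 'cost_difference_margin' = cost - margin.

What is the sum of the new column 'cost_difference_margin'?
186

Step 1: For each record, compute cost - margin
Example calculations:
  42 - 19 = 23
  97 - 44 = 53
  21 - 40 = -19
  ...
Step 2: Sum all derived values
Step 3: Total = 186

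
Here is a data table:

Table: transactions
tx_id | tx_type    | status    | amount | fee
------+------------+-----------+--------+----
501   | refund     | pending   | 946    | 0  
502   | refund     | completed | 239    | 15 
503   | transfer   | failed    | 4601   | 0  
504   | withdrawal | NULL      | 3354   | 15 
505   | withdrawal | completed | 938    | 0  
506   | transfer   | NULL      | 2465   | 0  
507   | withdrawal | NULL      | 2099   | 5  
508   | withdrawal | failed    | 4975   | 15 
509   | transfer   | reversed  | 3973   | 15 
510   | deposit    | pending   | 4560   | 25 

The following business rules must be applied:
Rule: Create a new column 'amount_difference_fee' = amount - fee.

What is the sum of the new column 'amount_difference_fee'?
28060

Step 1: For each record, compute amount - fee
Example calculations:
  946 - 0 = 946
  239 - 15 = 224
  4601 - 0 = 4601
  ...
Step 2: Sum all derived values
Step 3: Total = 28060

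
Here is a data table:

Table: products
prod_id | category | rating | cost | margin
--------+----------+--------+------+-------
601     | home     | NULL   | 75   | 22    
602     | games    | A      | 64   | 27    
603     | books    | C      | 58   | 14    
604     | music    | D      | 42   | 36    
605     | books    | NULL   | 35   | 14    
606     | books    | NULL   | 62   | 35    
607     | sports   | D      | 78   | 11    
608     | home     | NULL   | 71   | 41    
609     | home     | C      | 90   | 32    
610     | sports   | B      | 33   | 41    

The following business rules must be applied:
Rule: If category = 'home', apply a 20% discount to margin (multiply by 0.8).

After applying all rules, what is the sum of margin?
254.0

Step 1: Records with category = 'home' have total margin = 95
Step 2: Apply multiplier: 95 × 0.8 = 76.0
Step 3: Other records total: 178
Step 4: Final sum = 76.0 + 178 = 254.0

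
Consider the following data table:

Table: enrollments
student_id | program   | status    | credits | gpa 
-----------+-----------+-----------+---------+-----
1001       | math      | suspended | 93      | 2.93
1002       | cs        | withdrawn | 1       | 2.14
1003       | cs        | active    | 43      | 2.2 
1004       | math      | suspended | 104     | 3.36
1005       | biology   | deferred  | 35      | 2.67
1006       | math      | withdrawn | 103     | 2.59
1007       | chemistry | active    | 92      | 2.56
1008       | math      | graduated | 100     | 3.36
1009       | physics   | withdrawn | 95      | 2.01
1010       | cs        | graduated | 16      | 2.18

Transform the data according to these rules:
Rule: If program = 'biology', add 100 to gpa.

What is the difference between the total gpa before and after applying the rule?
100.0

Step 1: Original sum of gpa = 26.0
Step 2: 1 records have program = 'biology'
Step 3: Each affected record changes by 100
Step 4: Total change = 1 × 100 = 100
Step 5: New sum = 26.0 + 100 = 126.0
Step 6: Difference = |126.0 - 26.0| = 100.0
        (Sum increased by 100.0)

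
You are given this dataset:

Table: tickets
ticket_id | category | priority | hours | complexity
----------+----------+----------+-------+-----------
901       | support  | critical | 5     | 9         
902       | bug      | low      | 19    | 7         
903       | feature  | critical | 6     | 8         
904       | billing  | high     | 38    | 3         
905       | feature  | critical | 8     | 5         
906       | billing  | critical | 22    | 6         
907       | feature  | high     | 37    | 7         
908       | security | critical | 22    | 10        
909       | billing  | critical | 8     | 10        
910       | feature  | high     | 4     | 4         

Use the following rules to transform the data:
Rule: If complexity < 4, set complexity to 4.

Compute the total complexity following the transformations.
70

Step 1: 1 records have complexity < 4
Step 2: These records originally summed to 3
Step 3: After setting to minimum: 1 × 4 = 4
Step 4: Unaffected records sum: 66
Step 5: Final sum = 4 + 66 = 70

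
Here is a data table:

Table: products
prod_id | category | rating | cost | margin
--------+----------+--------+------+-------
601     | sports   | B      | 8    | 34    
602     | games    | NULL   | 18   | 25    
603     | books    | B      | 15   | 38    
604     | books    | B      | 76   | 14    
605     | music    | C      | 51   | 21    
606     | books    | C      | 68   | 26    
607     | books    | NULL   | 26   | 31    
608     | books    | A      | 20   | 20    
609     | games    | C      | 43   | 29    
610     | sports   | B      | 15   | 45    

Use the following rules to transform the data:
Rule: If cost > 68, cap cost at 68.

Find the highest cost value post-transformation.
68

Step 1: Original maximum cost = 76
Step 2: Apply cap at 68
Step 3: 1 records had cost > 68 and were capped
Step 4: Maximum after transformation = 68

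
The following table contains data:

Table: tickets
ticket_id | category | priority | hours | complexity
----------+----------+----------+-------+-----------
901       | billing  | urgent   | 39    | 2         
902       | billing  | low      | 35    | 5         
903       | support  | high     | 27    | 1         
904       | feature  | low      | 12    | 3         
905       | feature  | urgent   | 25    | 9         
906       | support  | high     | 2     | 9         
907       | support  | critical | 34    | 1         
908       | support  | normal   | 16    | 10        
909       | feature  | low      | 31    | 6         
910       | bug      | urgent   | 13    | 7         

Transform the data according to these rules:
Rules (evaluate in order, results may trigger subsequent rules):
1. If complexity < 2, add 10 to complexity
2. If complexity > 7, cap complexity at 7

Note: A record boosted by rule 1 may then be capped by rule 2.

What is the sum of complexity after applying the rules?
58

Step 1: Apply rule 1 to records with complexity < 2
  - 2 records get bonus of 10
  - Of these, 2 records then exceed 7 and get capped
Step 2: Apply rule 2 to records with complexity > 7
  - 3 records (original) are capped
Step 3: Calculate final sum = 58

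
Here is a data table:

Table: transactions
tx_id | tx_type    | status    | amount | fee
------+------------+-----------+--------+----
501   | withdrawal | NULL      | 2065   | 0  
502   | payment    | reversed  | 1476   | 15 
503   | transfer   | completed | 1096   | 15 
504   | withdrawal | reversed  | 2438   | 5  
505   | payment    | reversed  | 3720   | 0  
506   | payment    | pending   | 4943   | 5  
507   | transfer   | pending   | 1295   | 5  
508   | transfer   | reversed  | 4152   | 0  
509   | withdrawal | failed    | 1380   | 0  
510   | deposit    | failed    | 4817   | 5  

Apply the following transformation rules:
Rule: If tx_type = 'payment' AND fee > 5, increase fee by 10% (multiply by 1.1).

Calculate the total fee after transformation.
51.5

Step 1: Find records where tx_type = 'payment' AND fee > 5
Step 2: 1 records match, summing to 15
Step 3: After multiplier: 15 × 1.1 = 16.5
Step 4: Unaffected records sum: 35
Step 5: Final sum = 16.5 + 35 = 51.5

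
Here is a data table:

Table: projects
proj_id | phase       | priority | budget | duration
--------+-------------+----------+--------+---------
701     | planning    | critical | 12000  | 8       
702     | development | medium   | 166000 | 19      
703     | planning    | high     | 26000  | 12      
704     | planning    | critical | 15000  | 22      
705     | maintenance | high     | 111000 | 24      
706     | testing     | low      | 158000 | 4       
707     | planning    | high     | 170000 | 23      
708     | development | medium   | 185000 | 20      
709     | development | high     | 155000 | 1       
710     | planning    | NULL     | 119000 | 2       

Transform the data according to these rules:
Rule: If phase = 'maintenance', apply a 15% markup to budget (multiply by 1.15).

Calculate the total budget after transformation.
1133650.0

Step 1: Records with phase = 'maintenance' have total budget = 111000
Step 2: Apply multiplier: 111000 × 1.15 = 127650.0
Step 3: Other records total: 1006000
Step 4: Final sum = 127650.0 + 1006000 = 1133650.0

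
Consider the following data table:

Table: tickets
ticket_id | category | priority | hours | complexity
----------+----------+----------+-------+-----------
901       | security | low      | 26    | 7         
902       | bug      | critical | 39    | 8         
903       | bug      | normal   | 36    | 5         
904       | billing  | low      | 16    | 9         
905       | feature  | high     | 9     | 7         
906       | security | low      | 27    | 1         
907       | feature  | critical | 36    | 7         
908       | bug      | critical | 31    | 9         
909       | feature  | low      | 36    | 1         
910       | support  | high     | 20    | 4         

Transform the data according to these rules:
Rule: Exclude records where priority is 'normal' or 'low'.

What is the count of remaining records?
5

Step 1: Count records to exclude
  - 1 (normal) + 4 (low) = 5 records
Step 2: Total records: 10
Step 3: Remaining = 10 - 5 = 5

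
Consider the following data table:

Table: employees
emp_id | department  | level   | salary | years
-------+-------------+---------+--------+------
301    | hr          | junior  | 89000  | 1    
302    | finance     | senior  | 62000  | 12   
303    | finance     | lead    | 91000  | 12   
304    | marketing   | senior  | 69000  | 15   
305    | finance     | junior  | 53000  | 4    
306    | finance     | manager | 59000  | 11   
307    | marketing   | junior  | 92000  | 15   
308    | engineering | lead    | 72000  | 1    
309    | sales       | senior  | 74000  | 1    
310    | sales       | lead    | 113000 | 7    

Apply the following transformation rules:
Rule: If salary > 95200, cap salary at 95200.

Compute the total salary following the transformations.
756200

Step 1: 1 records have salary > 95200
Step 2: These records originally summed to 113000
Step 3: After capping: 1 × 95200 = 95200
Step 4: Unaffected records sum: 661000
Step 5: Final sum = 95200 + 661000 = 756200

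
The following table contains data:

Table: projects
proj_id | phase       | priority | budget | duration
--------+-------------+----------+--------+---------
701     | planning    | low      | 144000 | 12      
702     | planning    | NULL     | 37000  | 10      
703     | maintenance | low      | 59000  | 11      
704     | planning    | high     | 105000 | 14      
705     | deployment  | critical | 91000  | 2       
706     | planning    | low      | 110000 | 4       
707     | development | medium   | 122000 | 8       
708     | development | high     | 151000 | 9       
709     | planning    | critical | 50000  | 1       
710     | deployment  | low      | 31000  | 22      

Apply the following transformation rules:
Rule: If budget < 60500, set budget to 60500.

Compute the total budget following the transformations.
965000

Step 1: 4 records have budget < 60500
Step 2: These records originally summed to 177000
Step 3: After setting to minimum: 4 × 60500 = 242000
Step 4: Unaffected records sum: 723000
Step 5: Final sum = 242000 + 723000 = 965000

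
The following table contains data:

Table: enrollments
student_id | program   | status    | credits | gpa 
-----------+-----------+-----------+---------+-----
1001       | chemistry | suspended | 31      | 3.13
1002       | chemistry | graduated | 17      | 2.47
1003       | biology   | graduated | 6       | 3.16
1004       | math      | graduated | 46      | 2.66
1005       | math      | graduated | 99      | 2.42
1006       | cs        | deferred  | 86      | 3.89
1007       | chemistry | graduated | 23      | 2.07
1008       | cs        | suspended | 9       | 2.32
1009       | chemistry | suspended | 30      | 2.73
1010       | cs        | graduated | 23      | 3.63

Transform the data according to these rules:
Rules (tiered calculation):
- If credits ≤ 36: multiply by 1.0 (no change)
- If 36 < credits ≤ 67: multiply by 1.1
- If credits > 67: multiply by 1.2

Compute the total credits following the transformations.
411.6

Step 1: Tier 1 (credits ≤ 36): 7 records, sum = 139 × 1.0 = 139.0
Step 2: Tier 2 (36 < credits ≤ 67): 1 records, sum = 46 × 1.1 = 50.6
Step 3: Tier 3 (credits > 67): 2 records, sum = 185 × 1.2 = 222.0
Step 4: Final sum = 139.0 + 50.6 + 222.0 = 411.6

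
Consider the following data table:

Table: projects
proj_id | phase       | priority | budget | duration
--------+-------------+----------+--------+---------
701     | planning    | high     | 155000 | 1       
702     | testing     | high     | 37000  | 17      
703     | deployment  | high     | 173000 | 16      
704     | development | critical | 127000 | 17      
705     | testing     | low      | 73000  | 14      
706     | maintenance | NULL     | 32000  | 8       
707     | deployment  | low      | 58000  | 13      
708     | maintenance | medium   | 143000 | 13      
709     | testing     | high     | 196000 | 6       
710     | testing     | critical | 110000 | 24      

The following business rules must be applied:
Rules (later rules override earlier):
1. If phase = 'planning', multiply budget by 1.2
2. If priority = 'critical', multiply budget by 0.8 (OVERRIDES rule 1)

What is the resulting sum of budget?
1087600.0

Step 1: Rule 2 takes priority for records with priority = 'critical'
  - 2 records: 237000 × 0.8 = 189600.0
Step 2: Rule 1 applies to remaining records with phase = 'planning'
  - 1 records: 155000 × 1.2 = 186000.0
Step 3: Other records unchanged: 712000
Step 4: Final sum = 189600.0 + 186000.0 + 712000 = 1087600.0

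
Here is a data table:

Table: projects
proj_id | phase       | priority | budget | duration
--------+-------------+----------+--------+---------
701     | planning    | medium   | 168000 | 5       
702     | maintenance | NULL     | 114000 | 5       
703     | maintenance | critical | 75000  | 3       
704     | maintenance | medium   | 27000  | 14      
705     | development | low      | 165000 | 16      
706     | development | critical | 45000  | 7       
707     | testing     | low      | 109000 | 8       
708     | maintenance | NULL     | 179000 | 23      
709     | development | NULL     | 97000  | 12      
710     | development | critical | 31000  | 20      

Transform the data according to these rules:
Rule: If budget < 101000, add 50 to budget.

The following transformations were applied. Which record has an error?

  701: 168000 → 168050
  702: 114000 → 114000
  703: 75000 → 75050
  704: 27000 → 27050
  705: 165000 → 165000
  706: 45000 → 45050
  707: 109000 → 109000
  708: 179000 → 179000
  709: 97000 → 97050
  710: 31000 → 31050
Record 701 has an error. The correct transformed value should be 168000, not 168050.

Step 1: Check each record against the rule
Step 2: Record 701 has budget = 168000
Step 3: Since 168000 >= 101000, the bonus should not have been applied
Step 4: Correct value = 168000, but claimed value = 168050
Conclusion: Record 701 has the error.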